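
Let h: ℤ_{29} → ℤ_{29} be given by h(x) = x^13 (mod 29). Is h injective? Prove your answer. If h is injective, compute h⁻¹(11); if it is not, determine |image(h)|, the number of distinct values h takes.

21

Since 29 is prime, the nonzero elements of ℤ_{29} form a cyclic group of order 28.
As gcd(13, 28) = 1, raising to the 13th power is a bijection on this group: if u^13 ≡ v^13 then (uv^{−1})^13 = 1, and the only element of order dividing gcd(13, 28) = 1 is 1, so u = v.
With h(0) = 0 this makes h injective on all of ℤ_{29}, hence bijective (finite equal-size domain and codomain). In particular h is injective.
Since h is injective, we find the preimage of 11. The inverse of x ↦ x^13 on (ℤ_{29})^× is x ↦ x^13, because 13·13 = 169 = 6·28 + 1 ≡ 1 (mod 28) and x^{28} = 1 for x ≠ 0 (Fermat). So h⁻¹(11) = 11^13 mod 29.
Repeated squaring mod 29: 11^1 ≡ 11, 11^2 ≡ 11² = 121 ≡ 5, 11^4 ≡ 5² = 25, 11^8 ≡ 25² = 625 ≡ 16. Since 13 = 8 + 4 + 1, 11^13 ≡ 16·25·11: 16·25 = 400 ≡ 23, then 23·11 = 253 ≡ 21. So 11^13 ≡ 21 (mod 29).
Hence h⁻¹(11) = 21.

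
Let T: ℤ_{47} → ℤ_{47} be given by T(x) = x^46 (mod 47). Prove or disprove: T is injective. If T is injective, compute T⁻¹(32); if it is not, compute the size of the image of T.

2

T(1) = 1^46 = 1.
T(2): Repeated squaring mod 47: 2^1 ≡ 2, 2^2 ≡ 2² = 4, 2^4 ≡ 4² = 16, 2^8 ≡ 16² = 256 ≡ 21, 2^16 ≡ 21² = 441 ≡ 18, 2^32 ≡ 18² = 324 ≡ 42. Since 46 = 32 + 8 + 4 + 2, 2^46 ≡ 42·21·16·4: 42·21 = 882 ≡ 36, then 36·16 = 576 ≡ 12, then 12·4 = 48 ≡ 1. So 2^46 ≡ 1 (mod 47).
So T(1) = T(2) = 1 while 1 ≠ 2, thus T is not injective.
Since T is not injective, we determine |image(T)|. Computing x^46 mod 47 for each x (by repeated squaring, reducing mod 47 at every step), the values T(0), T(1), …, T(46) are: 0, 1, 1, 1, 1, 1, 1, 1, 1, 1, 1, 1, 1, 1, 1, 1, 1, 1, 1, 1, 1, 1, 1, 1, 1, 1, 1, 1, 1, 1, 1, 1, 1, 1, 1, 1, 1, 1, 1, 1, 1, 1, 1, 1, 1, 1, 1.
The distinct values are {0, 1}; there are 2 of them.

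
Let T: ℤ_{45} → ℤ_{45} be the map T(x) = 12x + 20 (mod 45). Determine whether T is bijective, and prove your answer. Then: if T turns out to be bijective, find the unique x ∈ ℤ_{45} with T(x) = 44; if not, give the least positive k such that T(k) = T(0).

15

Recall that injectivity means: for all u, v in the domain, T(u) = T(v) implies u = v.
We have gcd(12, 45) = 3 > 1. Taking u = 0 and v = 15: T(0) = 20 and T(15) = 12·15 + 20 = 200 ≡ 20 (mod 45).
So T(0) = T(15) while 0 ≠ 15, therefore T is not injective, hence not bijective.
Since T is not bijective, we find the least positive k with T(k) = T(0): this means 12k ≡ 0 (mod 45), i.e. 45 ∣ 12k. Since gcd(12, 45) = 3, dividing through by 3 this holds exactly when 15 ∣ 4k, and as gcd(4, 15) = 1, exactly when 15 ∣ k.
The smallest positive such k is 15.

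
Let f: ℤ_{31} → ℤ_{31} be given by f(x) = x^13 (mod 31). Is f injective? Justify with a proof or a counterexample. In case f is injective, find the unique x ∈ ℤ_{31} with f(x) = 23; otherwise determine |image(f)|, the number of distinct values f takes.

Since 31 is prime, the nonzero elements of ℤ_{31} form a cyclic group of order 30.
As gcd(13, 30) = 1, raising to the 13th power is a bijection on this group: if u^13 ≡ v^13 then (uv^{−1})^13 = 1, and the only element of order dividing gcd(13, 30) = 1 is 1, so u = v.
With f(0) = 0 this makes f injective on all of ℤ_{31}, hence bijective (finite equal-size domain and codomain). In particular f is injective.
Since f is injective, we find the preimage of 23. The inverse of x ↦ x^13 on (ℤ_{31})^× is x ↦ x^7, because 13·7 = 91 = 3·30 + 1 ≡ 1 (mod 30) and x^{30} = 1 for x ≠ 0 (Fermat). So f⁻¹(23) = 23^7 mod 31.
Repeated squaring mod 31: 23^1 ≡ 23, 23^2 ≡ 23² = 529 ≡ 2, 23^4 ≡ 2² = 4. Since 7 = 4 + 2 + 1, 23^7 ≡ 4·2·23: 4·2 = 8, then 8·23 = 184 ≡ 29. So 23^7 ≡ 29 (mod 31).
Hence f⁻¹(23) = 29.

29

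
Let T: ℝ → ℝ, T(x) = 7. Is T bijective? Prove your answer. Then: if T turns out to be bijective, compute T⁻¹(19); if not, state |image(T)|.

1

T(0) = 7 = T(1) with 0 ≠ 1, so T is not injective, hence not bijective.
Since T is not bijective, we state |image(T)|: the image of T is {7}, which has 1 element.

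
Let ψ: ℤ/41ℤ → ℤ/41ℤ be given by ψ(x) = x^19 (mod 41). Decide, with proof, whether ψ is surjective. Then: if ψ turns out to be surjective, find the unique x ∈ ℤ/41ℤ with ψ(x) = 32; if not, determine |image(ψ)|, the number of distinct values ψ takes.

Since 41 is prime, the nonzero elements of ℤ/41ℤ form a cyclic group of order 40.
As gcd(19, 40) = 1, raising to the 19th power is a bijection on this group: if u^19 ≡ v^19 then (uv^{−1})^19 = 1, and the only element of order dividing gcd(19, 40) = 1 is 1, so u = v.
With ψ(0) = 0 this makes ψ injective on all of ℤ/41ℤ, hence bijective (finite equal-size domain and codomain). In particular ψ is surjective.
Since ψ is surjective, we find the preimage of 32. The inverse of x ↦ x^19 on (ℤ/41ℤ)^× is x ↦ x^19, because 19·19 = 361 = 9·40 + 1 ≡ 1 (mod 40) and x^{40} = 1 for x ≠ 0 (Fermat). So ψ⁻¹(32) = 32^19 mod 41.
Repeated squaring mod 41: 32^1 ≡ 32, 32^2 ≡ 32² = 1024 ≡ 40, 32^4 ≡ 40² = 1600 ≡ 1, 32^8 ≡ 1² = 1, 32^16 ≡ 1² = 1. Since 19 = 16 + 2 + 1, 32^19 ≡ 1·40·32: 1·40 = 40, then 40·32 = 1280 ≡ 9. So 32^19 ≡ 9 (mod 41).
Hence ψ⁻¹(32) = 9.

9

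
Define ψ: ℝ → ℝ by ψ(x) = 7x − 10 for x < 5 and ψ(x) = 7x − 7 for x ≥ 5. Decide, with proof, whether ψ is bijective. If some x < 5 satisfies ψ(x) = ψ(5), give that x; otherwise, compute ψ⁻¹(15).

25/7

Both pieces are strictly increasing (slopes 7 and 7), so each is injective on its own interval.
The left piece maps (−∞, 5) onto (−∞, 25); the right piece maps [5, ∞) onto [28, ∞).
The images leave a gap (25 has no preimage), so ψ is not surjective, hence not bijective.
Because the two images are disjoint, no x < 5 has ψ(x) = ψ(5), so we compute ψ⁻¹(15): 15 lies in (−∞, 25), so solve 7x − 10 = 15: x = (15 + 10)/7 = 25/7.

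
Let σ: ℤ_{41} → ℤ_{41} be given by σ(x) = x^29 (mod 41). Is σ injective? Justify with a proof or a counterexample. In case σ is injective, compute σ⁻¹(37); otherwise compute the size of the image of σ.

Since 41 is prime, the nonzero elements of ℤ_{41} form a cyclic group of order 40.
As gcd(29, 40) = 1, raising to the 29th power is a bijection on this group: if a^29 ≡ b^29 then (ab^{−1})^29 = 1, and the only element of order dividing gcd(29, 40) = 1 is 1, so a = b.
With σ(0) = 0 this makes σ injective on all of ℤ_{41}, hence bijective (finite equal-size domain and codomain). In particular σ is injective.
Since σ is injective, we find the preimage of 37. The inverse of x ↦ x^29 on (ℤ_{41})^× is x ↦ x^29, because 29·29 = 841 = 21·40 + 1 ≡ 1 (mod 40) and x^{40} = 1 for x ≠ 0 (Fermat). So σ⁻¹(37) = 37^29 mod 41.
Repeated squaring mod 41: 37^1 ≡ 37, 37^2 ≡ 37² = 1369 ≡ 16, 37^4 ≡ 16² = 256 ≡ 10, 37^8 ≡ 10² = 100 ≡ 18, 37^16 ≡ 18² = 324 ≡ 37. Since 29 = 16 + 8 + 4 + 1, 37^29 ≡ 37·18·10·37: 37·18 = 666 ≡ 10, then 10·10 = 100 ≡ 18, then 18·37 = 666 ≡ 10. So 37^29 ≡ 10 (mod 41).
Hence σ⁻¹(37) = 10.

10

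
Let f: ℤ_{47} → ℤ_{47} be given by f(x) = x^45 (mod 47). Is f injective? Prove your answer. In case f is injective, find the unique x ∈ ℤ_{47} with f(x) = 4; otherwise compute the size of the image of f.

Since 47 is prime, the nonzero elements of ℤ_{47} form a cyclic group of order 46.
As gcd(45, 46) = 1, raising to the 45th power is a bijection on this group: if s^45 ≡ t^45 then (st^{−1})^45 = 1, and the only element of order dividing gcd(45, 46) = 1 is 1, so s = t.
With f(0) = 0 this makes f injective on all of ℤ_{47}, hence bijective (finite equal-size domain and codomain). In particular f is injective.
Since f is injective, we find the preimage of 4. The inverse of x ↦ x^45 on (ℤ_{47})^× is x ↦ x^45, because 45·45 = 2025 = 44·46 + 1 ≡ 1 (mod 46) and x^{46} = 1 for x ≠ 0 (Fermat). So f⁻¹(4) = 4^45 mod 47.
Repeated squaring mod 47: 4^1 ≡ 4, 4^2 ≡ 4² = 16, 4^4 ≡ 16² = 256 ≡ 21, 4^8 ≡ 21² = 441 ≡ 18, 4^16 ≡ 18² = 324 ≡ 42, 4^32 ≡ 42² = 1764 ≡ 25. Since 45 = 32 + 8 + 4 + 1, 4^45 ≡ 25·18·21·4: 25·18 = 450 ≡ 27, then 27·21 = 567 ≡ 3, then 3·4 = 12. So 4^45 ≡ 12 (mod 47).
Hence f⁻¹(4) = 12.

12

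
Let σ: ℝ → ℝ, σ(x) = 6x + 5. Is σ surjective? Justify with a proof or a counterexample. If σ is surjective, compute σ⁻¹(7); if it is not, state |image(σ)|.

1/3

Recall that surjectivity means every element of the codomain has a preimage under σ.
For any y ∈ ℝ, x = (y − 5)/6 satisfies σ(x) = y.
Therefore σ is surjective.
Since σ is surjective, we compute σ⁻¹(7) = (7 − 5)/6 = 1/3.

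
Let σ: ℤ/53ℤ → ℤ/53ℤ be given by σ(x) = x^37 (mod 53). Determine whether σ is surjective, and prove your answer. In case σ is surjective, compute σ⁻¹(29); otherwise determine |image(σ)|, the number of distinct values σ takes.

Since 53 is prime, the nonzero elements of ℤ/53ℤ form a cyclic group of order 52.
As gcd(37, 52) = 1, raising to the 37th power is a bijection on this group: if u^37 ≡ v^37 then (uv^{−1})^37 = 1, and the only element of order dividing gcd(37, 52) = 1 is 1, so u = v.
With σ(0) = 0 this makes σ injective on all of ℤ/53ℤ, hence bijective (finite equal-size domain and codomain). In particular σ is surjective.
Since σ is surjective, we find the preimage of 29. The inverse of x ↦ x^37 on (ℤ/53ℤ)^× is x ↦ x^45, because 37·45 = 1665 = 32·52 + 1 ≡ 1 (mod 52) and x^{52} = 1 for x ≠ 0 (Fermat). So σ⁻¹(29) = 29^45 mod 53.
Repeated squaring mod 53: 29^1 ≡ 29, 29^2 ≡ 29² = 841 ≡ 46, 29^4 ≡ 46² = 2116 ≡ 49, 29^8 ≡ 49² = 2401 ≡ 16, 29^16 ≡ 16² = 256 ≡ 44, 29^32 ≡ 44² = 1936 ≡ 28. Since 45 = 32 + 8 + 4 + 1, 29^45 ≡ 28·16·49·29: 28·16 = 448 ≡ 24, then 24·49 = 1176 ≡ 10, then 10·29 = 290 ≡ 25. So 29^45 ≡ 25 (mod 53).
Hence σ⁻¹(29) = 25.

25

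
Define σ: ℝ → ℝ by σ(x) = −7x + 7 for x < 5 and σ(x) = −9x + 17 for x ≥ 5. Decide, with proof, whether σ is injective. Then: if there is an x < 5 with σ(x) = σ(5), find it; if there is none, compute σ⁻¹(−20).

27/7

Both pieces are strictly decreasing (slopes −7 and −9), so each is injective on its own interval.
The left piece maps (−∞, 5) onto (−28, ∞); the right piece maps [5, ∞) onto (−∞, −28].
These images are disjoint, so no value is attained by both pieces. Hence σ is injective.
Because the two images are disjoint, no x < 5 has σ(x) = σ(5), so we compute σ⁻¹(−20): −20 lies in (−28, ∞), so solve −7x + 7 = −20: x = (−20 − 7)/(−7) = 27/7.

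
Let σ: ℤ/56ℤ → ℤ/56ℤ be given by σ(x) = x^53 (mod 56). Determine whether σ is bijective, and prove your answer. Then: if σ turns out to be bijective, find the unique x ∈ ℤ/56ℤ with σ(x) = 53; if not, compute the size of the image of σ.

35

σ(0) = 0^53 = 0.
σ(14): Repeated squaring mod 56: 14^1 ≡ 14, 14^2 ≡ 14² = 196 ≡ 28, 14^4 ≡ 28² = 784 ≡ 0, 14^8 ≡ 0² = 0, 14^16 ≡ 0² = 0, 14^32 ≡ 0² = 0. Since 53 = 32 + 16 + 4 + 1, 14^53 ≡ 0·0·0·14: 0·0 = 0, then 0·0 = 0, then 0·14 = 0. So 14^53 ≡ 0 (mod 56).
So σ(0) = σ(14) = 0 while 0 ≠ 14, thus σ is not injective, hence not bijective.
Since σ is not bijective, we determine |image(σ)|. Computing x^53 mod 56 for each x (by repeated squaring, reducing mod 56 at every step), the values σ(0), σ(1), …, σ(55) are: 0, 1, 32, 19, 16, 45, 48, 7, 8, 25, 40, 51, 24, 13, 0, 15, 32, 33, 16, 3, 48, 21, 8, 39, 40, 9, 24, 27, 0, 29, 32, 47, 16, 17, 48, 35, 8, 53, 40, 23, 24, 41, 0, 43, 32, 5, 16, 31, 48, 49, 8, 11, 40, 37, 24, 55.
The distinct values are {0, 1, 3, 5, 7, 8, 9, 11, 13, 15, 16, 17, 19, 21, 23, 24, 25, 27, 29, 31, 32, 33, 35, 37, 39, 40, 41, 43, 45, 47, 48, 49, 51, 53, 55}; there are 35 of them.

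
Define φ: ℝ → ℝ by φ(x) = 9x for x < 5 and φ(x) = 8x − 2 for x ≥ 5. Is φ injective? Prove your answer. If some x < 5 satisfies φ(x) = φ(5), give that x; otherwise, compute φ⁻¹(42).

Both pieces are strictly increasing (slopes 9 and 8), so each is injective on its own interval.
The left piece maps (−∞, 5) onto (−∞, 45); the right piece maps [5, ∞) onto [38, ∞).
These images overlap. In particular φ(5) = 38 (right piece), and solving 9x = 38 on the left piece gives x = 38/9 < 5.
So φ(38/9) = φ(5) with 38/9 ≠ 5, and φ is not injective. This x = 38/9 is the requested value below 5.

38/9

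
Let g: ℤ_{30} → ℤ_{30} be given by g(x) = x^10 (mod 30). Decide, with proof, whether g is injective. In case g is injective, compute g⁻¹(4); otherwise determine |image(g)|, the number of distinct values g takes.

12

g(2): Repeated squaring mod 30: 2^1 ≡ 2, 2^2 ≡ 2² = 4, 2^4 ≡ 4² = 16, 2^8 ≡ 16² = 256 ≡ 16. Since 10 = 8 + 2, 2^10 ≡ 16·4: 16·4 = 64 ≡ 4. So 2^10 ≡ 4 (mod 30).
g(8): Repeated squaring mod 30: 8^1 ≡ 8, 8^2 ≡ 8² = 64 ≡ 4, 8^4 ≡ 4² = 16, 8^8 ≡ 16² = 256 ≡ 16. Since 10 = 8 + 2, 8^10 ≡ 16·4: 16·4 = 64 ≡ 4. So 8^10 ≡ 4 (mod 30).
So g(2) = g(8) = 4 while 2 ≠ 8, thus g is not injective.
Since g is not injective, we determine |image(g)|. Computing x^10 mod 30 for each x (by repeated squaring, reducing mod 30 at every step), the values g(0), g(1), …, g(29) are: 0, 1, 4, 9, 16, 25, 6, 19, 4, 21, 10, 1, 24, 19, 16, 15, 16, 19, 24, 1, 10, 21, 4, 19, 6, 25, 16, 9, 4, 1.
The distinct values are {0, 1, 4, 6, 9, 10, 15, 16, 19, 21, 24, 25}; there are 12 of them.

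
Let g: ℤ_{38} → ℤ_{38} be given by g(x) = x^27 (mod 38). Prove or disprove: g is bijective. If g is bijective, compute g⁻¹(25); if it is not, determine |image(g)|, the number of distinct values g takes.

6

g(1) = 1^27 = 1.
g(5): Repeated squaring mod 38: 5^1 ≡ 5, 5^2 ≡ 5² = 25, 5^4 ≡ 25² = 625 ≡ 17, 5^8 ≡ 17² = 289 ≡ 23, 5^16 ≡ 23² = 529 ≡ 35. Since 27 = 16 + 8 + 2 + 1, 5^27 ≡ 35·23·25·5: 35·23 = 805 ≡ 7, then 7·25 = 175 ≡ 23, then 23·5 = 115 ≡ 1. So 5^27 ≡ 1 (mod 38).
So g(1) = g(5) = 1 while 1 ≠ 5, hence g is not injective, hence not bijective.
Since g is not bijective, we determine |image(g)|. Computing x^27 mod 38 for each x (by repeated squaring, reducing mod 38 at every step), the values g(0), g(1), …, g(37) are: 0, 1, 18, 37, 20, 1, 20, 1, 18, 1, 18, 1, 18, 37, 18, 37, 20, 1, 18, 19, 20, 37, 18, 1, 20, 1, 20, 37, 20, 37, 20, 37, 18, 37, 18, 1, 20, 37.
The distinct values are {0, 1, 18, 19, 20, 37}; there are 6 of them.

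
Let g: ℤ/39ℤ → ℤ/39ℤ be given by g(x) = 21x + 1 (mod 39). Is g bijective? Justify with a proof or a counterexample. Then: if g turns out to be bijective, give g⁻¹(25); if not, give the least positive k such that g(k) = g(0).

We have gcd(21, 39) = 3 > 1. Taking s = 0 and t = 13: g(0) = 1 and g(13) = 21·13 + 1 = 274 ≡ 1 (mod 39).
So g(0) = g(13) while 0 ≠ 13, so g is not injective, hence not bijective.
Since g is not bijective, we find the least positive k with g(k) = g(0): this means 21k ≡ 0 (mod 39), i.e. 39 ∣ 21k. Since gcd(21, 39) = 3, dividing through by 3 this holds exactly when 13 ∣ 7k, and as gcd(7, 13) = 1, exactly when 13 ∣ k.
The smallest positive such k is 13.

13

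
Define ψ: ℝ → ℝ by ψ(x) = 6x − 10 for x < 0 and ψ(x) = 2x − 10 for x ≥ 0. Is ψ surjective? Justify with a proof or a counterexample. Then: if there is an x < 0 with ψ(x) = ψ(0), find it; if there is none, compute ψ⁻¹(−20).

-5/3

Both pieces are strictly increasing (slopes 6 and 2), so each is injective on its own interval.
The left piece maps (−∞, 0) onto (−∞, −10); the right piece maps [0, ∞) onto [−10, ∞).
These images together cover ℝ, so ψ is surjective.
Because the two images are disjoint, no x < 0 has ψ(x) = ψ(0), so we compute ψ⁻¹(−20): −20 lies in (−∞, −10), so solve 6x − 10 = −20: x = (−20 + 10)/6 = −5/3.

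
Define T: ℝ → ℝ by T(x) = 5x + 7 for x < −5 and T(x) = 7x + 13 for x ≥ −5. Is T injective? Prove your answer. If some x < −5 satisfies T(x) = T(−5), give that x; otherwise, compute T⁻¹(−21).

-29/5

Both pieces are strictly increasing (slopes 5 and 7), so each is injective on its own interval.
The left piece maps (−∞, −5) onto (−∞, −18); the right piece maps [−5, ∞) onto [−22, ∞).
These images overlap. In particular T(−5) = −22 (right piece), and solving 5x + 7 = −22 on the left piece gives x = −29/5 < −5.
So T(−29/5) = T(−5) with −29/5 ≠ −5, and T is not injective. This x = −29/5 is the requested value below −5.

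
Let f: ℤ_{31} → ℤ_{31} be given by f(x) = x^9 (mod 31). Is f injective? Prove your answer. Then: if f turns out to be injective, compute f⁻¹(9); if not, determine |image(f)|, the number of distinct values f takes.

f(1) = 1^9 = 1.
f(5): Repeated squaring mod 31: 5^1 ≡ 5, 5^2 ≡ 5² = 25, 5^4 ≡ 25² = 625 ≡ 5, 5^8 ≡ 5² = 25. Since 9 = 8 + 1, 5^9 ≡ 25·5: 25·5 = 125 ≡ 1. So 5^9 ≡ 1 (mod 31).
So f(1) = f(5) = 1 while 1 ≠ 5, therefore f is not injective.
Since f is not injective, we determine |image(f)|. Computing x^9 mod 31 for each x (by repeated squaring, reducing mod 31 at every step), the values f(0), f(1), …, f(30) are: 0, 1, 16, 29, 8, 1, 30, 8, 4, 4, 16, 23, 15, 29, 4, 29, 2, 27, 2, 16, 8, 15, 27, 27, 23, 1, 30, 23, 2, 15, 30.
The distinct values are {0, 1, 2, 4, 8, 15, 16, 23, 27, 29, 30}; there are 11 of them.

11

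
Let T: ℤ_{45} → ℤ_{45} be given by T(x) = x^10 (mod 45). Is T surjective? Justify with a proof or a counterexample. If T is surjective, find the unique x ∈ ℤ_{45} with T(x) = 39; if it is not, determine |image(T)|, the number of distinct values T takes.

12

T(2): Repeated squaring mod 45: 2^1 ≡ 2, 2^2 ≡ 2² = 4, 2^4 ≡ 4² = 16, 2^8 ≡ 16² = 256 ≡ 31. Since 10 = 8 + 2, 2^10 ≡ 31·4: 31·4 = 124 ≡ 34. So 2^10 ≡ 34 (mod 45).
T(7): Repeated squaring mod 45: 7^1 ≡ 7, 7^2 ≡ 7² = 49 ≡ 4, 7^4 ≡ 4² = 16, 7^8 ≡ 16² = 256 ≡ 31. Since 10 = 8 + 2, 7^10 ≡ 31·4: 31·4 = 124 ≡ 34. So 7^10 ≡ 34 (mod 45).
So T(2) = T(7) = 34 while 2 ≠ 7, hence T is not injective.
A non-injective map from the 45-element set ℤ_{45} to itself takes at most 44 distinct values, so it cannot be surjective. Thus T is not surjective.
Since T is not surjective, we determine |image(T)|. Computing x^10 mod 45 for each x (by repeated squaring, reducing mod 45 at every step), the values T(0), T(1), …, T(44) are: 0, 1, 34, 9, 31, 40, 36, 34, 19, 36, 10, 16, 9, 4, 31, 0, 16, 19, 9, 1, 25, 36, 4, 4, 36, 25, 1, 9, 19, 16, 0, 31, 4, 9, 16, 10, 36, 19, 34, 36, 40, 31, 9, 34, 1.
The distinct values are {0, 1, 4, 9, 10, 16, 19, 25, 31, 34, 36, 40}; there are 12 of them.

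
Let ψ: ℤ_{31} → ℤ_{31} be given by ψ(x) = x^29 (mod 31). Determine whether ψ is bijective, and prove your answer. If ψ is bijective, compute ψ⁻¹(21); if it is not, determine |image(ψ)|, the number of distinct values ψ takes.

Since 31 is prime, the nonzero elements of ℤ_{31} form a cyclic group of order 30.
As gcd(29, 30) = 1, raising to the 29th power is a bijection on this group: if s^29 ≡ t^29 then (st^{−1})^29 = 1, and the only element of order dividing gcd(29, 30) = 1 is 1, so s = t.
With ψ(0) = 0 this makes ψ injective on all of ℤ_{31}, hence bijective (finite equal-size domain and codomain). In particular ψ is bijective.
Since ψ is bijective, we find the preimage of 21. The inverse of x ↦ x^29 on (ℤ_{31})^× is x ↦ x^29, because 29·29 = 841 = 28·30 + 1 ≡ 1 (mod 30) and x^{30} = 1 for x ≠ 0 (Fermat). So ψ⁻¹(21) = 21^29 mod 31.
Repeated squaring mod 31: 21^1 ≡ 21, 21^2 ≡ 21² = 441 ≡ 7, 21^4 ≡ 7² = 49 ≡ 18, 21^8 ≡ 18² = 324 ≡ 14, 21^16 ≡ 14² = 196 ≡ 10. Since 29 = 16 + 8 + 4 + 1, 21^29 ≡ 10·14·18·21: 10·14 = 140 ≡ 16, then 16·18 = 288 ≡ 9, then 9·21 = 189 ≡ 3. So 21^29 ≡ 3 (mod 31).
Hence ψ⁻¹(21) = 3.

3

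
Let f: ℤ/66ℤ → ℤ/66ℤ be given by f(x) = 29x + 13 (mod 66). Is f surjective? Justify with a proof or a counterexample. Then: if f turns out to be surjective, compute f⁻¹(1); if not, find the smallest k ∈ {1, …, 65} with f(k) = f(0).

Recall that surjectivity means every element of the codomain has a preimage under f.
Since gcd(29, 66) = 1, 29 is invertible modulo 66. Euclid's algorithm: 66 = 2·29 + 8, 29 = 3·8 + 5, 8 = 1·5 + 3, 5 = 1·3 + 2, 3 = 1·2 + 1; back-substituting gives 1 = 41·29 − 18·66, so 29⁻¹ ≡ 41 (mod 66).
For any y ∈ ℤ/66ℤ, x = 41(y − 13) mod 66 satisfies f(x) = 29·41(y − 13) + 13 ≡ y (since 29·41 ≡ 1 mod 66). So every y has a preimage.
Therefore f is surjective.
Since f is surjective, we find f⁻¹(1): we need 29x ≡ 1 − 13 ≡ 54 (mod 66). Using 29⁻¹ = 41: x ≡ 41·54 = 2214 = 33·66 + 36, so x = 36.
Check: f(36) = 29·36 + 13 = 1057 = 16·66 + 1 ≡ 1 (mod 66).

36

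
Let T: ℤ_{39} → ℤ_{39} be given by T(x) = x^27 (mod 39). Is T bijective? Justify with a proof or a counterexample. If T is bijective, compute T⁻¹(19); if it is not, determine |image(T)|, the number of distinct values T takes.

T(2): Repeated squaring mod 39: 2^1 ≡ 2, 2^2 ≡ 2² = 4, 2^4 ≡ 4² = 16, 2^8 ≡ 16² = 256 ≡ 22, 2^16 ≡ 22² = 484 ≡ 16. Since 27 = 16 + 8 + 2 + 1, 2^27 ≡ 16·22·4·2: 16·22 = 352 ≡ 1, then 1·4 = 4, then 4·2 = 8. So 2^27 ≡ 8 (mod 39).
T(5): Repeated squaring mod 39: 5^1 ≡ 5, 5^2 ≡ 5² = 25, 5^4 ≡ 25² = 625 ≡ 1, 5^8 ≡ 1² = 1, 5^16 ≡ 1² = 1. Since 27 = 16 + 8 + 2 + 1, 5^27 ≡ 1·1·25·5: 1·1 = 1, then 1·25 = 25, then 25·5 = 125 ≡ 8. So 5^27 ≡ 8 (mod 39).
So T(2) = T(5) = 8 while 2 ≠ 5, so T is not injective, hence not bijective.
Since T is not bijective, we determine |image(T)|. Computing x^27 mod 39 for each x (by repeated squaring, reducing mod 39 at every step), the values T(0), T(1), …, T(38) are: 0, 1, 8, 27, 25, 8, 21, 31, 5, 27, 25, 5, 12, 13, 14, 21, 1, 38, 21, 34, 5, 18, 1, 38, 18, 25, 26, 27, 34, 14, 12, 34, 8, 18, 31, 14, 12, 31, 38.
The distinct values are {0, 1, 5, 8, 12, 13, 14, 18, 21, 25, 26, 27, 31, 34, 38}; there are 15 of them.

15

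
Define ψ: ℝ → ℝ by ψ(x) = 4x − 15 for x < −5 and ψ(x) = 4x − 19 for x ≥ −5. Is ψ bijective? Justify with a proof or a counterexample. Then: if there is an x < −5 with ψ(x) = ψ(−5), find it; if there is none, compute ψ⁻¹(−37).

Both pieces are strictly increasing (slopes 4 and 4), so each is injective on its own interval.
The left piece maps (−∞, −5) onto (−∞, −35); the right piece maps [−5, ∞) onto [−39, ∞).
These images overlap. In particular ψ(−5) = −39 (right piece), and solving 4x − 15 = −39 on the left piece gives x = −6 < −5.
So ψ(−6) = ψ(−5) with −6 ≠ −5, and ψ is not injective, hence not bijective. This x = −6 is the requested value below −5.

-6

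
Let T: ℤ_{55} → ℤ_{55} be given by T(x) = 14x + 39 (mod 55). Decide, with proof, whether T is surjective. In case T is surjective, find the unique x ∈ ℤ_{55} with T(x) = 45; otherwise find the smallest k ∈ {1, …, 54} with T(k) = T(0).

Since gcd(14, 55) = 1, 14 is invertible modulo 55. Euclid's algorithm: 55 = 3·14 + 13, 14 = 1·13 + 1; back-substituting gives 1 = 4·14 − 1·55, so 14⁻¹ ≡ 4 (mod 55).
Then y ↦ 4(y − 39) is a two-sided inverse to T, so every y ∈ ℤ_{55} has a preimage.
Thus T is surjective.
Since T is surjective, we find T⁻¹(45): we need 14x ≡ 45 − 39 ≡ 6 (mod 55). Using 14⁻¹ = 4: x ≡ 4·6 = 24, so x = 24.
Check: T(24) = 14·24 + 39 = 375 = 6·55 + 45 ≡ 45 (mod 55).

24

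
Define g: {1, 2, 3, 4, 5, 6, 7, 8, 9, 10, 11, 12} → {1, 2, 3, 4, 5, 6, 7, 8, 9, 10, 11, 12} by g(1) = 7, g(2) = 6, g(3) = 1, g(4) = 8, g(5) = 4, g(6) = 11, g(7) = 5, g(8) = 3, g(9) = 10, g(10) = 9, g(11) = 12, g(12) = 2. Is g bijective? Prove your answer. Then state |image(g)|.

The values 7, 6, 1, 8, 4, 11, 5, 3, 10, 9, 12, 2 are a permutation of {1, 2, 3, 4, 5, 6, 7, 8, 9, 10, 11, 12}: each element appears exactly once.
So g is injective and surjective, hence bijective.
The image of g is {1, 2, 3, 4, 5, 6, 7, 8, 9, 10, 11, 12}, which has 12 elements.

12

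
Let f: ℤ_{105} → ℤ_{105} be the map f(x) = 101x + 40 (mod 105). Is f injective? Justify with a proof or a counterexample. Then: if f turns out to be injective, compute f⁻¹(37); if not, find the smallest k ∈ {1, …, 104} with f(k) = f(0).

27

Suppose f(a) = f(b) in ℤ_{105}. Then 101a + 40 ≡ 101b + 40 (mod 105), so 101(a − b) ≡ 0 (mod 105).
Since gcd(101, 105) = 1, 101 is invertible modulo 105, hence a − b ≡ 0 (mod 105), i.e. a = b.
Thus f is injective.
We now compute 101⁻¹ mod 105 explicitly. Euclid's algorithm: 105 = 1·101 + 4, 101 = 25·4 + 1; back-substituting gives 1 = 26·101 − 25·105, so 101⁻¹ ≡ 26 (mod 105).
Since f is injective, we compute f⁻¹(37): solve 101x + 40 ≡ 37 (mod 105), i.e. 101x ≡ 102 (mod 105).
Multiplying by 101⁻¹ = 26 gives x ≡ 26·102 = 2652 = 25·105 + 27 ≡ 27 (mod 105).
Check: f(27) = 101·27 + 40 = 2767 = 26·105 + 37 ≡ 37 (mod 105).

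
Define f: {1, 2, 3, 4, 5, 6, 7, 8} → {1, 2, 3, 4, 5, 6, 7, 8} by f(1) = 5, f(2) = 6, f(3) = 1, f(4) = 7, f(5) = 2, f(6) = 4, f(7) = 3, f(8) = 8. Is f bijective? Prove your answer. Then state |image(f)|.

8

The values 5, 6, 1, 7, 2, 4, 3, 8 are a permutation of {1, 2, 3, 4, 5, 6, 7, 8}: each element appears exactly once.
So f is injective and surjective, hence bijective.
The image of f is {1, 2, 3, 4, 5, 6, 7, 8}, which has 8 elements.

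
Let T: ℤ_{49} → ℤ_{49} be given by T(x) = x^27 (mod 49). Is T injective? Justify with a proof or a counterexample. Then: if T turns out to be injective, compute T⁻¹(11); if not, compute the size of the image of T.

T(3): Repeated squaring mod 49: 3^1 ≡ 3, 3^2 ≡ 3² = 9, 3^4 ≡ 9² = 81 ≡ 32, 3^8 ≡ 32² = 1024 ≡ 44, 3^16 ≡ 44² = 1936 ≡ 25. Since 27 = 16 + 8 + 2 + 1, 3^27 ≡ 25·44·9·3: 25·44 = 1100 ≡ 22, then 22·9 = 198 ≡ 2, then 2·3 = 6. So 3^27 ≡ 6 (mod 49).
T(5): Repeated squaring mod 49: 5^1 ≡ 5, 5^2 ≡ 5² = 25, 5^4 ≡ 25² = 625 ≡ 37, 5^8 ≡ 37² = 1369 ≡ 46, 5^16 ≡ 46² = 2116 ≡ 9. Since 27 = 16 + 8 + 2 + 1, 5^27 ≡ 9·46·25·5: 9·46 = 414 ≡ 22, then 22·25 = 550 ≡ 11, then 11·5 = 55 ≡ 6. So 5^27 ≡ 6 (mod 49).
So T(3) = T(5) = 6 while 3 ≠ 5, so T is not injective.
Since T is not injective, we determine |image(T)|. Computing x^27 mod 49 for each x (by repeated squaring, reducing mod 49 at every step), the values T(0), T(1), …, T(48) are: 0, 1, 15, 6, 29, 6, 41, 0, 43, 36, 41, 15, 27, 34, 0, 36, 8, 27, 1, 48, 27, 0, 29, 29, 13, 36, 20, 20, 0, 22, 1, 48, 22, 41, 13, 0, 15, 22, 34, 8, 13, 6, 0, 8, 43, 20, 43, 34, 48.
The distinct values are {0, 1, 6, 8, 13, 15, 20, 22, 27, 29, 34, 36, 41, 43, 48}; there are 15 of them.

15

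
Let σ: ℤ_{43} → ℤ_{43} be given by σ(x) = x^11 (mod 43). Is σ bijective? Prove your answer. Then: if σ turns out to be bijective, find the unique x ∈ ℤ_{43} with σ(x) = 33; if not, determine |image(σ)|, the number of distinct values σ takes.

Since 43 is prime, the nonzero elements of ℤ_{43} form a cyclic group of order 42.
As gcd(11, 42) = 1, raising to the 11th power is a bijection on this group: if x_1^11 ≡ x_2^11 then (x_1x_2^{−1})^11 = 1, and the only element of order dividing gcd(11, 42) = 1 is 1, so x_1 = x_2.
With σ(0) = 0 this makes σ injective on all of ℤ_{43}, hence bijective (finite equal-size domain and codomain). In particular σ is bijective.
Since σ is bijective, we find the preimage of 33. The inverse of x ↦ x^11 on (ℤ_{43})^× is x ↦ x^23, because 11·23 = 253 = 6·42 + 1 ≡ 1 (mod 42) and x^{42} = 1 for x ≠ 0 (Fermat). So σ⁻¹(33) = 33^23 mod 43.
Repeated squaring mod 43: 33^1 ≡ 33, 33^2 ≡ 33² = 1089 ≡ 14, 33^4 ≡ 14² = 196 ≡ 24, 33^8 ≡ 24² = 576 ≡ 17, 33^16 ≡ 17² = 289 ≡ 31. Since 23 = 16 + 4 + 2 + 1, 33^23 ≡ 31·24·14·33: 31·24 = 744 ≡ 13, then 13·14 = 182 ≡ 10, then 10·33 = 330 ≡ 29. So 33^23 ≡ 29 (mod 43).
Hence σ⁻¹(33) = 29.

29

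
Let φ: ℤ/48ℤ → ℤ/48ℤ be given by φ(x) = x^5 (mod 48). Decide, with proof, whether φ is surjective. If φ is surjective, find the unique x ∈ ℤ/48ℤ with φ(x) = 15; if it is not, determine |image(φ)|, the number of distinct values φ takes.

27

φ(0) = 0^5 = 0.
φ(6): Repeated squaring mod 48: 6^1 ≡ 6, 6^2 ≡ 6² = 36, 6^4 ≡ 36² = 1296 ≡ 0. Since 5 = 4 + 1, 6^5 ≡ 0·6: 0·6 = 0. So 6^5 ≡ 0 (mod 48).
So φ(0) = φ(6) = 0 while 0 ≠ 6, hence φ is not injective.
A non-injective map from the 48-element set ℤ/48ℤ to itself takes at most 47 distinct values, so it cannot be surjective. So φ is not surjective.
Since φ is not surjective, we determine |image(φ)|. Computing x^5 mod 48 for each x (by repeated squaring, reducing mod 48 at every step), the values φ(0), φ(1), …, φ(47) are: 0, 1, 32, 3, 16, 5, 0, 7, 32, 9, 16, 11, 0, 13, 32, 15, 16, 17, 0, 19, 32, 21, 16, 23, 0, 25, 32, 27, 16, 29, 0, 31, 32, 33, 16, 35, 0, 37, 32, 39, 16, 41, 0, 43, 32, 45, 16, 47.
The distinct values are {0, 1, 3, 5, 7, 9, 11, 13, 15, 16, 17, 19, 21, 23, 25, 27, 29, 31, 32, 33, 35, 37, 39, 41, 43, 45, 47}; there are 27 of them.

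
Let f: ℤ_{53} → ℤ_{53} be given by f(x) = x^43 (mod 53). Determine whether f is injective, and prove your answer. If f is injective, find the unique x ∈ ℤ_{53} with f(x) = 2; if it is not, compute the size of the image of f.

Since 53 is prime, the nonzero elements of ℤ_{53} form a cyclic group of order 52.
As gcd(43, 52) = 1, raising to the 43rd power is a bijection on this group: if x_1^43 ≡ x_2^43 then (x_1x_2^{−1})^43 = 1, and the only element of order dividing gcd(43, 52) = 1 is 1, so x_1 = x_2.
With f(0) = 0 this makes f injective on all of ℤ_{53}, hence bijective (finite equal-size domain and codomain). In particular f is injective.
Since f is injective, we find the preimage of 2. The inverse of x ↦ x^43 on (ℤ_{53})^× is x ↦ x^23, because 43·23 = 989 = 19·52 + 1 ≡ 1 (mod 52) and x^{52} = 1 for x ≠ 0 (Fermat). So f⁻¹(2) = 2^23 mod 53.
Repeated squaring mod 53: 2^1 ≡ 2, 2^2 ≡ 2² = 4, 2^4 ≡ 4² = 16, 2^8 ≡ 16² = 256 ≡ 44, 2^16 ≡ 44² = 1936 ≡ 28. Since 23 = 16 + 4 + 2 + 1, 2^23 ≡ 28·16·4·2: 28·16 = 448 ≡ 24, then 24·4 = 96 ≡ 43, then 43·2 = 86 ≡ 33. So 2^23 ≡ 33 (mod 53).
Hence f⁻¹(2) = 33.

33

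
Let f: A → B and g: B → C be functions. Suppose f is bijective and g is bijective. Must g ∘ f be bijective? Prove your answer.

Injectivity: if g(f(u)) = g(f(v)) then f(u) = f(v) (g injective) so u = v (f injective).
Surjectivity: for c ∈ C pick b with g(b) = c, then a with f(a) = b; then (g ∘ f)(a) = c.
Thus g ∘ f is bijective.

bijective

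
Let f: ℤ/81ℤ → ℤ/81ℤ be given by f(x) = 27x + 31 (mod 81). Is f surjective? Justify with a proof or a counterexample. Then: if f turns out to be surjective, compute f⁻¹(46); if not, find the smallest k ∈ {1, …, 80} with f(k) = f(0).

3

By definition, surjectivity means every element of the codomain has a preimage under f.
Since gcd(27, 81) = 27, we have 27x ≡ 0 (mod 27) for all x, so f(x) ≡ 4 (mod 27).
But 0 ≢ 4 (mod 27), so 0 ∈ ℤ/81ℤ has no preimage. So f is not surjective.
Since f is not surjective, we find the least positive k with f(k) = f(0): this means 27k ≡ 0 (mod 81), i.e. 81 ∣ 27k. Since gcd(27, 81) = 27, dividing through by 27 this holds exactly when 3 ∣ k.
The smallest positive such k is 3.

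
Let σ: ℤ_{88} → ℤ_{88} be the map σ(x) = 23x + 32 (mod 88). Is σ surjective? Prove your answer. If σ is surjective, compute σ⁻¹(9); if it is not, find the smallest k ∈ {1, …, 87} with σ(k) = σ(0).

87

Since gcd(23, 88) = 1, 23 is invertible modulo 88. Euclid's algorithm: 88 = 3·23 + 19, 23 = 1·19 + 4, 19 = 4·4 + 3, 4 = 1·3 + 1; back-substituting gives 1 = 23·23 − 6·88, so 23⁻¹ ≡ 23 (mod 88).
Then y ↦ 23(y − 32) is a two-sided inverse to σ, so every y ∈ ℤ_{88} has a preimage.
Thus σ is surjective.
Since σ is surjective, we find σ⁻¹(9): we need 23x ≡ 9 − 32 ≡ 65 (mod 88). Using 23⁻¹ = 23: x ≡ 23·65 = 1495 = 16·88 + 87, so x = 87.
Check: σ(87) = 23·87 + 32 = 2033 = 23·88 + 9 ≡ 9 (mod 88).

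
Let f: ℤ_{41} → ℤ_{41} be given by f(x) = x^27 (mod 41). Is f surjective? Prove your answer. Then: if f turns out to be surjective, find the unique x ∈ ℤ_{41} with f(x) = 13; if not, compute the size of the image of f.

24

Since 41 is prime, the nonzero elements of ℤ_{41} form a cyclic group of order 40.
As gcd(27, 40) = 1, raising to the 27th power is a bijection on this group: if u^27 ≡ v^27 then (uv^{−1})^27 = 1, and the only element of order dividing gcd(27, 40) = 1 is 1, so u = v.
With f(0) = 0 this makes f injective on all of ℤ_{41}, hence bijective (finite equal-size domain and codomain). In particular f is surjective.
Since f is surjective, we find the preimage of 13. The inverse of x ↦ x^27 on (ℤ_{41})^× is x ↦ x^3, because 27·3 = 81 = 2·40 + 1 ≡ 1 (mod 40) and x^{40} = 1 for x ≠ 0 (Fermat). So f⁻¹(13) = 13^3 mod 41.
Repeated squaring mod 41: 13^1 ≡ 13, 13^2 ≡ 13² = 169 ≡ 5. Since 3 = 2 + 1, 13^3 ≡ 5·13: 5·13 = 65 ≡ 24. So 13^3 ≡ 24 (mod 41).
Hence f⁻¹(13) = 24.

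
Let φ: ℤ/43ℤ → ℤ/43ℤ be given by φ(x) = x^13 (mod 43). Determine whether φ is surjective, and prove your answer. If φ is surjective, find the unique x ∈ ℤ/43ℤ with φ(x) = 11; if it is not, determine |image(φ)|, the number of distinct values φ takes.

4

Since 43 is prime, the nonzero elements of ℤ/43ℤ form a cyclic group of order 42.
As gcd(13, 42) = 1, raising to the 13th power is a bijection on this group: if u^13 ≡ v^13 then (uv^{−1})^13 = 1, and the only element of order dividing gcd(13, 42) = 1 is 1, so u = v.
With φ(0) = 0 this makes φ injective on all of ℤ/43ℤ, hence bijective (finite equal-size domain and codomain). In particular φ is surjective.
Since φ is surjective, we find the preimage of 11. The inverse of x ↦ x^13 on (ℤ/43ℤ)^× is x ↦ x^13, because 13·13 = 169 = 4·42 + 1 ≡ 1 (mod 42) and x^{42} = 1 for x ≠ 0 (Fermat). So φ⁻¹(11) = 11^13 mod 43.
Repeated squaring mod 43: 11^1 ≡ 11, 11^2 ≡ 11² = 121 ≡ 35, 11^4 ≡ 35² = 1225 ≡ 21, 11^8 ≡ 21² = 441 ≡ 11. Since 13 = 8 + 4 + 1, 11^13 ≡ 11·21·11: 11·21 = 231 ≡ 16, then 16·11 = 176 ≡ 4. So 11^13 ≡ 4 (mod 43).
Hence φ⁻¹(11) = 4.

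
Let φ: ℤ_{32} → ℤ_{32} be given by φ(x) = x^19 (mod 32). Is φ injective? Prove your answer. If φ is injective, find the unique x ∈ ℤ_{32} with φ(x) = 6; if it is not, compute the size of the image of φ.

φ(0) = 0^19 = 0.
φ(2): Repeated squaring mod 32: 2^1 ≡ 2, 2^2 ≡ 2² = 4, 2^4 ≡ 4² = 16, 2^8 ≡ 16² = 256 ≡ 0, 2^16 ≡ 0² = 0. Since 19 = 16 + 2 + 1, 2^19 ≡ 0·4·2: 0·4 = 0, then 0·2 = 0. So 2^19 ≡ 0 (mod 32).
So φ(0) = φ(2) = 0 while 0 ≠ 2, therefore φ is not injective.
Since φ is not injective, we determine |image(φ)|. Computing x^19 mod 32 for each x (by repeated squaring, reducing mod 32 at every step), the values φ(0), φ(1), …, φ(31) are: 0, 1, 0, 27, 0, 29, 0, 23, 0, 25, 0, 19, 0, 21, 0, 15, 0, 17, 0, 11, 0, 13, 0, 7, 0, 9, 0, 3, 0, 5, 0, 31.
The distinct values are {0, 1, 3, 5, 7, 9, 11, 13, 15, 17, 19, 21, 23, 25, 27, 29, 31}; there are 17 of them.

17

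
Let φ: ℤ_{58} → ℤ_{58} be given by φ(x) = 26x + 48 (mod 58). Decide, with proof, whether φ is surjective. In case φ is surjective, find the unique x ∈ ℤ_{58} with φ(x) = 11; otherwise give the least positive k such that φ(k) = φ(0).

Since gcd(26, 58) = 2, we have 26x ≡ 0 (mod 2) for all x, so φ(x) ≡ 0 (mod 2).
But 1 ≢ 0 (mod 2), so 1 ∈ ℤ_{58} has no preimage. So φ is not surjective.
Since φ is not surjective, we find the least positive k with φ(k) = φ(0): this means 26k ≡ 0 (mod 58), i.e. 58 ∣ 26k. Since gcd(26, 58) = 2, dividing through by 2 this holds exactly when 29 ∣ 13k, and as gcd(13, 29) = 1, exactly when 29 ∣ k.
The smallest positive such k is 29.

29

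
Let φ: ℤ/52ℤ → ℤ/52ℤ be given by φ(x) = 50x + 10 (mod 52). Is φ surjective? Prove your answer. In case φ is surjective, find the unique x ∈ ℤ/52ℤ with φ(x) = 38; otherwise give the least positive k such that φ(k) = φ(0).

Recall: φ is surjective if every y in the codomain equals φ(x) for some x in the domain.
Since gcd(50, 52) = 2, we have 50x ≡ 0 (mod 2) for all x, so φ(x) ≡ 0 (mod 2).
But 1 ≢ 0 (mod 2), so 1 ∈ ℤ/52ℤ has no preimage. Thus φ is not surjective.
Since φ is not surjective, we find the least positive k with φ(k) = φ(0): this means 50k ≡ 0 (mod 52), i.e. 52 ∣ 50k. Since gcd(50, 52) = 2, dividing through by 2 this holds exactly when 26 ∣ 25k, and as gcd(25, 26) = 1, exactly when 26 ∣ k.
The smallest positive such k is 26.

26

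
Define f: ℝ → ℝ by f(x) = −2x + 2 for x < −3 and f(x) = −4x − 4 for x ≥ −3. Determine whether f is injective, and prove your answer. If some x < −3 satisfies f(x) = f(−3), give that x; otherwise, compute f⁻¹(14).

Both pieces are strictly decreasing (slopes −2 and −4), so each is injective on its own interval.
The left piece maps (−∞, −3) onto (8, ∞); the right piece maps [−3, ∞) onto (−∞, 8].
These images are disjoint, so no value is attained by both pieces. Thus f is injective.
Because the two images are disjoint, no x < −3 has f(x) = f(−3), so we compute f⁻¹(14): 14 lies in (8, ∞), so solve −2x + 2 = 14: x = (14 − 2)/(−2) = −6.

-6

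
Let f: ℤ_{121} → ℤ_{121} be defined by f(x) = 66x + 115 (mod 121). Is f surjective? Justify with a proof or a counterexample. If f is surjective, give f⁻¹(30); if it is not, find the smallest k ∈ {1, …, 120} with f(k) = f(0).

11

Since gcd(66, 121) = 11, we have 66x ≡ 0 (mod 11) for all x, so f(x) ≡ 5 (mod 11).
But 0 ≢ 5 (mod 11), so 0 ∈ ℤ_{121} has no preimage. Therefore f is not surjective.
Since f is not surjective, we find the least positive k with f(k) = f(0): this means 66k ≡ 0 (mod 121), i.e. 121 ∣ 66k. Since gcd(66, 121) = 11, dividing through by 11 this holds exactly when 11 ∣ 6k, and as gcd(6, 11) = 1, exactly when 11 ∣ k.
The smallest positive such k is 11.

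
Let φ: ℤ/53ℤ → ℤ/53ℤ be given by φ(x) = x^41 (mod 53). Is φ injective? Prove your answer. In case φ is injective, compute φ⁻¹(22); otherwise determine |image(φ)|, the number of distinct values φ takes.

33

Since 53 is prime, the nonzero elements of ℤ/53ℤ form a cyclic group of order 52.
As gcd(41, 52) = 1, raising to the 41st power is a bijection on this group: if a^41 ≡ b^41 then (ab^{−1})^41 = 1, and the only element of order dividing gcd(41, 52) = 1 is 1, so a = b.
With φ(0) = 0 this makes φ injective on all of ℤ/53ℤ, hence bijective (finite equal-size domain and codomain). In particular φ is injective.
Since φ is injective, we find the preimage of 22. The inverse of x ↦ x^41 on (ℤ/53ℤ)^× is x ↦ x^33, because 41·33 = 1353 = 26·52 + 1 ≡ 1 (mod 52) and x^{52} = 1 for x ≠ 0 (Fermat). So φ⁻¹(22) = 22^33 mod 53.
Repeated squaring mod 53: 22^1 ≡ 22, 22^2 ≡ 22² = 484 ≡ 7, 22^4 ≡ 7² = 49, 22^8 ≡ 49² = 2401 ≡ 16, 22^16 ≡ 16² = 256 ≡ 44, 22^32 ≡ 44² = 1936 ≡ 28. Since 33 = 32 + 1, 22^33 ≡ 28·22: 28·22 = 616 ≡ 33. So 22^33 ≡ 33 (mod 53).
Hence φ⁻¹(22) = 33.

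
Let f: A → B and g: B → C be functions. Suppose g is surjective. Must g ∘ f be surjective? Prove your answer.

No. Take A = {1}, B = C = {1, 2, 3, 4, 5}, f(1) = 1, and g = identity (surjective).
Then (g ∘ f)(1) = 1, and 5 ∈ C has no preimage under g ∘ f, so g ∘ f is not surjective.

not surjective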